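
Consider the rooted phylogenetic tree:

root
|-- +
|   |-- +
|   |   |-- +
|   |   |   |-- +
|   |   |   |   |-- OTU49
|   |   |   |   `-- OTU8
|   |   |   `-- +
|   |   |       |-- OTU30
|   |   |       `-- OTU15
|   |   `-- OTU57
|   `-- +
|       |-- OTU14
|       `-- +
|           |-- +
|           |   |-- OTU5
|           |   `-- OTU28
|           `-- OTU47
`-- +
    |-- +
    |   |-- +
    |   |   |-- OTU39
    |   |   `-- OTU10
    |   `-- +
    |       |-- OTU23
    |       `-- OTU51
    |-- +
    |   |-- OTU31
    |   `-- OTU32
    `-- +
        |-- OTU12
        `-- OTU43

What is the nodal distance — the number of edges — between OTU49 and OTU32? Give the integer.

8

The MRCA of OTU49 and OTU32 is the root of the tree.
From OTU49 up to that node: 5 branches. From OTU32 up to the same node: 3 branches. Total: 5 + 3 = 8.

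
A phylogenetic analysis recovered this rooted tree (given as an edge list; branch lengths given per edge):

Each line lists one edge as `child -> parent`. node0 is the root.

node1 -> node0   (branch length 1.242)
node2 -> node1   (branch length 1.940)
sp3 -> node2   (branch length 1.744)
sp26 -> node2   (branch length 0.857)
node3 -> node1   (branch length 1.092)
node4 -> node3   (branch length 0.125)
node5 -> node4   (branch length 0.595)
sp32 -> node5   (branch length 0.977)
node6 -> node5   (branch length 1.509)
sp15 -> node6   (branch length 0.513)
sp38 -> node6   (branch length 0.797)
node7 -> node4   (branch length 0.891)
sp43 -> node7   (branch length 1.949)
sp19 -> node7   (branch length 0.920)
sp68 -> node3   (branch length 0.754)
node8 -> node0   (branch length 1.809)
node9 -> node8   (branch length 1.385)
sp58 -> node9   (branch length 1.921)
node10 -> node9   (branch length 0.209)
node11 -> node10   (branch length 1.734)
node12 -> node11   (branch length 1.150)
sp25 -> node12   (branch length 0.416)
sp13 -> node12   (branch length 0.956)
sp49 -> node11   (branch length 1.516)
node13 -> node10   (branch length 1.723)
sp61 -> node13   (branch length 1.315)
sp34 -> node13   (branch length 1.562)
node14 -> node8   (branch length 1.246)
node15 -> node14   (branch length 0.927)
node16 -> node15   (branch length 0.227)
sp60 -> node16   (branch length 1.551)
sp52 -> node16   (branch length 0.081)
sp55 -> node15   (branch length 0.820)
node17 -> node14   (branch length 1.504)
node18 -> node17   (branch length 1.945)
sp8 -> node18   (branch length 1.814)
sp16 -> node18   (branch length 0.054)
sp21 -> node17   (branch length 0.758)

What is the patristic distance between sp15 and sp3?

7.518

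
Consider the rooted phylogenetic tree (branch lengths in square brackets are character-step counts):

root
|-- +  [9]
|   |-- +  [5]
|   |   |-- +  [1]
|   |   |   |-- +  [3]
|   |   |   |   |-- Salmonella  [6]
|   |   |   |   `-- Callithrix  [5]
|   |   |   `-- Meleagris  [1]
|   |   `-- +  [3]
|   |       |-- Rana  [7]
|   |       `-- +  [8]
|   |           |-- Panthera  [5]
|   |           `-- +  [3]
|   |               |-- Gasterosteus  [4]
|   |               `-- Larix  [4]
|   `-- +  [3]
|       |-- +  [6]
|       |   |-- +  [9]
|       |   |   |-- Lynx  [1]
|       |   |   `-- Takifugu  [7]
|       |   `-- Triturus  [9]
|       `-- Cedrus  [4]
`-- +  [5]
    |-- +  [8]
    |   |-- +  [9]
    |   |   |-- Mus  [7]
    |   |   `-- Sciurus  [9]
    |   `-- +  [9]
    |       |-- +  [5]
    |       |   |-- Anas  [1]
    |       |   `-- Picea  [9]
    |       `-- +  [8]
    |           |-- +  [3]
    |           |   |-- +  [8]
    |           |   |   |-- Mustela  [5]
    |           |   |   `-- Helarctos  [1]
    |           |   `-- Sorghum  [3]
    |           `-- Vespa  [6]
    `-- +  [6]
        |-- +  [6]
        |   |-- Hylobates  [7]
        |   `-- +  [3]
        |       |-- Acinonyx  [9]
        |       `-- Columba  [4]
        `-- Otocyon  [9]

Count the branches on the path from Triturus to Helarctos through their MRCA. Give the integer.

11

The MRCA of Triturus and Helarctos is the root of the tree.
From Triturus up to that node: 4 branches. From Helarctos up to the same node: 7 branches. Total: 4 + 7 = 11.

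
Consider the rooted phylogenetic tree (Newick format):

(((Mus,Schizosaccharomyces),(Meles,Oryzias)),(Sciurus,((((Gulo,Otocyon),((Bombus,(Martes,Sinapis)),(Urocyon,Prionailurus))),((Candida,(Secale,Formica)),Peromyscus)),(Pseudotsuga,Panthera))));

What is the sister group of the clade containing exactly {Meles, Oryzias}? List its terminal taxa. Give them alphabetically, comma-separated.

Mus, Schizosaccharomyces

The clade containing exactly {Meles, Oryzias} attaches to the tree at the node subtending ((Mus,Schizosaccharomyces),(Meles,Oryzias)).
The other lineage descending from that same node — the sister group — is (Mus,Schizosaccharomyces); its 2 tips in alphabetical order are the answer.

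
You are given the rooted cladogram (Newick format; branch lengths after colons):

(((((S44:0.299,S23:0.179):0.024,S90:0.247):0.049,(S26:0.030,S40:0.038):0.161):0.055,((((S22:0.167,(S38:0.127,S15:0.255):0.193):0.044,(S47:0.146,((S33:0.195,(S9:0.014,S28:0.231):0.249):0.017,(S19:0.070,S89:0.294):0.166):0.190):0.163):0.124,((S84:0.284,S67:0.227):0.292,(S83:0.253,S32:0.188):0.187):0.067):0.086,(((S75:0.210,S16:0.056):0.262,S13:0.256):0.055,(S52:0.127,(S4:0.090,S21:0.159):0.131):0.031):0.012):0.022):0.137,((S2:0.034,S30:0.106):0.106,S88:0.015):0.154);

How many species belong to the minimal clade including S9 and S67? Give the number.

13

The MRCA of S9 and S67 is the node subtending (((S22,(S38,S15)),(S47,((S33,(S9,S28)),(S19,S89)))),((S84,S67),(S83,S32))).
That clade contains 13 terminal taxa: S15, S19, S22, S28, S32, S33, S38, S47, S67, S83, S84, S89, S9.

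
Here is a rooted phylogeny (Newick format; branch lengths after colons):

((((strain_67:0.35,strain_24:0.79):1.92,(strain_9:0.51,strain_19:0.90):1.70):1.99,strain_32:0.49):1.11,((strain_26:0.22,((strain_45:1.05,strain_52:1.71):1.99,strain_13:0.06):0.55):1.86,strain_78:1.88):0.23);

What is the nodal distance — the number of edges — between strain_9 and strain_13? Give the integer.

The MRCA of strain_9 and strain_13 is the root of the tree.
From strain_9 up to that node: 4 branches. From strain_13 up to the same node: 4 branches. Total: 4 + 4 = 8.

8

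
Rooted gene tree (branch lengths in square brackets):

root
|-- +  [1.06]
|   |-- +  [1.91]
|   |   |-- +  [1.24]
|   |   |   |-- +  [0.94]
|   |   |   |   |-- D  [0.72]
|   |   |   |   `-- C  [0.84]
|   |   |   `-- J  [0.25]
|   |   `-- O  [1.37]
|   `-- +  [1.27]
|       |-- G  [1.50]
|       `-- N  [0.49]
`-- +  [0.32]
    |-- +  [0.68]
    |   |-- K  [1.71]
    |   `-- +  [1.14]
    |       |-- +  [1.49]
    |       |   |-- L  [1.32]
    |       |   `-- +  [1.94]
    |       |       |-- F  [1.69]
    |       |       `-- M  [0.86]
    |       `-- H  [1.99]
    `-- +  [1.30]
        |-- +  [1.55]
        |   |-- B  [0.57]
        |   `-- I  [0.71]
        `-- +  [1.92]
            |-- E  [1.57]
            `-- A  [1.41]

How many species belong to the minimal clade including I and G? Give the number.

15

The MRCA of I and G is the root, so the clade is the entire tree.
That clade contains 15 terminal taxa: A, B, C, D, E, F, G, H, I, J, K, L, M, N, O.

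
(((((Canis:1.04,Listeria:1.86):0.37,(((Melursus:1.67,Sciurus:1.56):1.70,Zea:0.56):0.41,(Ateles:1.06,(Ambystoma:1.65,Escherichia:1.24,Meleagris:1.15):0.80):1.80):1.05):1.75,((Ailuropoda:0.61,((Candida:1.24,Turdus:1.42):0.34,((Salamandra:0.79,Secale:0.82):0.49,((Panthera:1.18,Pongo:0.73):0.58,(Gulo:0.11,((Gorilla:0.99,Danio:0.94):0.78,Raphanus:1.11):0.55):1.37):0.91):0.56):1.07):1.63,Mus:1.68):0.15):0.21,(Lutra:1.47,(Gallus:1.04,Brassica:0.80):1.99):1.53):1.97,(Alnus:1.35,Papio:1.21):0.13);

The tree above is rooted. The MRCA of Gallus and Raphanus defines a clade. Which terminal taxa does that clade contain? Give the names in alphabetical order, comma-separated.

Ailuropoda, Ambystoma, Ateles, Brassica, Candida, Canis, Danio, Escherichia, Gallus, Gorilla, Gulo, Listeria, Lutra, Meleagris, Melursus, Mus, Panthera, Pongo, Raphanus, Salamandra, Sciurus, Secale, Turdus, Zea

Tracing Gallus: it sits inside (Gallus,Brassica).
Tracing Raphanus: it sits inside ((Gorilla,Danio),Raphanus).
The smallest clade enclosing both is ((((Canis,Listeria),(((Melursus,Sciurus),Zea),(Ateles,(Ambystoma,Escherichia,Meleagris)))),((Ailuropoda,((Candida,Turdus),((Salamandra,Secale),((Panthera,Pongo),(Gulo,((Gorilla,Danio),Raphanus)))))),Mus)),(Lutra,(Gallus,Brassica))); the answer is its 24 terminal taxa in alphabetical order.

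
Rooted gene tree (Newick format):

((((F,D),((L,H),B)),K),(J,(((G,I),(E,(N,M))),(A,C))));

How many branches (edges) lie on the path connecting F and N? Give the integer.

10

The MRCA of F and N is the root of the tree.
From F up to that node: 4 branches. From N up to the same node: 6 branches. Total: 4 + 6 = 10.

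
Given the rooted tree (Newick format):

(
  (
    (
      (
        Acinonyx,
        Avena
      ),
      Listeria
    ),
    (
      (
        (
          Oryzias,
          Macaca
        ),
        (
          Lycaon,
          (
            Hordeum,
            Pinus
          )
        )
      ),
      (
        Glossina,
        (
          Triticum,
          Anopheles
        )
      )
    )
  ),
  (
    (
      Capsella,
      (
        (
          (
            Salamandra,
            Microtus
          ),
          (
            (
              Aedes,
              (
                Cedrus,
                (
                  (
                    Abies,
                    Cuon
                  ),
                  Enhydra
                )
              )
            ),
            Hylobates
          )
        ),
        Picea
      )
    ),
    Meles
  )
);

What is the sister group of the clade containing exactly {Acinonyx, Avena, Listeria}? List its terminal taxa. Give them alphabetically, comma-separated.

The clade containing exactly {Acinonyx, Avena, Listeria} attaches to the tree at the node subtending (((Acinonyx,Avena),Listeria),(((Oryzias,Macaca),(Lycaon,(Hordeum,Pinus))),(Glossina,(Triticum,Anopheles)))).
The other lineage descending from that same node — the sister group — is (((Oryzias,Macaca),(Lycaon,(Hordeum,Pinus))),(Glossina,(Triticum,Anopheles))); its 8 tips in alphabetical order are the answer.

Anopheles, Glossina, Hordeum, Lycaon, Macaca, Oryzias, Pinus, Triticum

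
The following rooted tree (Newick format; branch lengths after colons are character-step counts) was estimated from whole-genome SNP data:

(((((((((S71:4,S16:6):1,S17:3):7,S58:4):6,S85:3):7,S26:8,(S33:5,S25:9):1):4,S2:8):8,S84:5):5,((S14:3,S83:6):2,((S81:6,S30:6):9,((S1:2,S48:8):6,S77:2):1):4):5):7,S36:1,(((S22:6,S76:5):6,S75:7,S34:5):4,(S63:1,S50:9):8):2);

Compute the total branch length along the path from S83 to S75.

The path runs S83 → … → MRCA → … → S75; the MRCA is the root of the tree.
Branch lengths along that path: 6 + 2 + 5 + 7 + 2 + 4 + 7 = 33.

33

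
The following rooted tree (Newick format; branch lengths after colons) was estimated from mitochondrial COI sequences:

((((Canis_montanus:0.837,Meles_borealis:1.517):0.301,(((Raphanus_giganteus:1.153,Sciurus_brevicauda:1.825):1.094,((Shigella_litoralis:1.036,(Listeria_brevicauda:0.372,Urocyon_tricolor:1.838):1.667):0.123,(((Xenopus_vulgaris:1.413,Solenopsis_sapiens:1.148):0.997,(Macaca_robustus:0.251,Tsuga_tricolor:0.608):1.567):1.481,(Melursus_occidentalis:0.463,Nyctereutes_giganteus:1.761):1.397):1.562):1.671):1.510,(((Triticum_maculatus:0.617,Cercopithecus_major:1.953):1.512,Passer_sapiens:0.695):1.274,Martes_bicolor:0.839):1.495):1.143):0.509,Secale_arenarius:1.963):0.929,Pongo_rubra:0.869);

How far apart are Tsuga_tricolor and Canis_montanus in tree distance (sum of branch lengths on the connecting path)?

10.680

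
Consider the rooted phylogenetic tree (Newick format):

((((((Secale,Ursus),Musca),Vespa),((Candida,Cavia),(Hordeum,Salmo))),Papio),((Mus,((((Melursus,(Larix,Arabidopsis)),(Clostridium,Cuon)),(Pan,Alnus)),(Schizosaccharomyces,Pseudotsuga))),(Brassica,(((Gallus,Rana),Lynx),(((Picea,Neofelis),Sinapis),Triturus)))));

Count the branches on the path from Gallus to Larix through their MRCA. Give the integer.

The MRCA of Gallus and Larix is the node subtending ((Mus,((((Melursus,(Larix,Arabidopsis)),(Clostridium,Cuon)),(Pan,Alnus)),(Schizosaccharomyces,Pseudotsuga))),(Brassica,(((Gallus,Rana),Lynx),(((Picea,Neofelis),Sinapis),Triturus)))).
From Gallus up to that node: 5 branches. From Larix up to the same node: 7 branches. Total: 5 + 7 = 12.

12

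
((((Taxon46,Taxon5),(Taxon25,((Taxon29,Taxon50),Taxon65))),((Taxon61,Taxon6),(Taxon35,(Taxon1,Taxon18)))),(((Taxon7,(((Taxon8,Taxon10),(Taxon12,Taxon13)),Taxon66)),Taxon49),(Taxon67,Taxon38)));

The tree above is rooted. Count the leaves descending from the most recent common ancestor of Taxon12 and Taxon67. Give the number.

9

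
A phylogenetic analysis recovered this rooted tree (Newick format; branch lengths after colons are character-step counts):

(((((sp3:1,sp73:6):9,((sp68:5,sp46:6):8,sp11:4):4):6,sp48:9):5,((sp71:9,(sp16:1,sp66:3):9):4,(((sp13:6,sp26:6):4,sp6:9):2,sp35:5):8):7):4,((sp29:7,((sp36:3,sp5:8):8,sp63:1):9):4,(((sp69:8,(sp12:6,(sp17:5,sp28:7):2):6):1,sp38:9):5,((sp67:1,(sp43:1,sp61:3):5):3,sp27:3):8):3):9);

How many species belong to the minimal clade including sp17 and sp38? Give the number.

The MRCA of sp17 and sp38 is the node subtending ((sp69,(sp12,(sp17,sp28))),sp38).
That clade contains 5 terminal taxa: sp12, sp17, sp28, sp38, sp69.

5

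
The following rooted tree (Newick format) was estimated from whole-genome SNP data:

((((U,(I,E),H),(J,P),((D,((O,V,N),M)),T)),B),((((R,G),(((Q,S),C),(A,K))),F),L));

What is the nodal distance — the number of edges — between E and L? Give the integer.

7

The MRCA of E and L is the root of the tree.
From E up to that node: 5 branches. From L up to the same node: 2 branches. Total: 5 + 2 = 7.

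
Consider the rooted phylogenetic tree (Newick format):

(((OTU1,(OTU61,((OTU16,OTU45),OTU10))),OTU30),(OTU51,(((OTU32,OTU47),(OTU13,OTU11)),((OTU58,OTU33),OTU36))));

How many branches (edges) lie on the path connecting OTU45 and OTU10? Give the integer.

The MRCA of OTU45 and OTU10 is the node subtending ((OTU16,OTU45),OTU10).
From OTU45 up to that node: 2 branches. From OTU10 up to the same node: 1 branch. Total: 2 + 1 = 3.

3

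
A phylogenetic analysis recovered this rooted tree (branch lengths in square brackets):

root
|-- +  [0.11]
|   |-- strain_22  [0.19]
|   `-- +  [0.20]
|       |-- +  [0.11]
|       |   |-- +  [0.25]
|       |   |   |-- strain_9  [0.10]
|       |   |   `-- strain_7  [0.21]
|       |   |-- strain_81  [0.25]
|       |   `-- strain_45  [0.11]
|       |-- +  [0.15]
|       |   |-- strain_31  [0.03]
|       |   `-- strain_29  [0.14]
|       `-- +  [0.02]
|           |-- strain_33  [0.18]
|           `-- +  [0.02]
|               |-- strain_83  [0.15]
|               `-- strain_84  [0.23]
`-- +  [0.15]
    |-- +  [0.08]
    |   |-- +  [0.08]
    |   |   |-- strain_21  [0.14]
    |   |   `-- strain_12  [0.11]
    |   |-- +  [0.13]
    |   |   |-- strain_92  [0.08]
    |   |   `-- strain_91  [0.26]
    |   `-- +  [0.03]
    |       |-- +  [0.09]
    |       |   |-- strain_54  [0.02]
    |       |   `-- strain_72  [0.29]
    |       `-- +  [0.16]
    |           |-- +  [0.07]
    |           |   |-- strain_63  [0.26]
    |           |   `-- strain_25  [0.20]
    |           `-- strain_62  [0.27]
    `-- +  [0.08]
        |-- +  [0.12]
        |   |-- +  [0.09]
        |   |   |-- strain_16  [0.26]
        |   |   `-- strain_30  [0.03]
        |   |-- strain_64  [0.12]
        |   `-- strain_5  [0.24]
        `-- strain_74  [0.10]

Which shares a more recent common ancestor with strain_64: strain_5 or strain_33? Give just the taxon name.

strain_5

The MRCA of strain_64 and strain_5 subtends ((strain_16,strain_30),strain_64,strain_5) (4 taxa).
The MRCA of strain_64 and strain_33 is the root, subtending the entire tree (24 taxa).
The first is nested inside the second, so strain_64 shares a more recent common ancestor with strain_5.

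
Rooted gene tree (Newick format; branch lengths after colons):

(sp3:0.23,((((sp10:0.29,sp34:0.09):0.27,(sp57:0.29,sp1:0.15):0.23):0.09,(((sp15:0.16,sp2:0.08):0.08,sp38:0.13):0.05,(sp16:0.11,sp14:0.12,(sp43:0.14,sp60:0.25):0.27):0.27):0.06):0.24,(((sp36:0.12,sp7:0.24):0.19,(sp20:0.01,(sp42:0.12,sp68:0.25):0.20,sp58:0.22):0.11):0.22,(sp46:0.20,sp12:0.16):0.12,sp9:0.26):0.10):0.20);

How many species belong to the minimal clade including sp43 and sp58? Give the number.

20

The MRCA of sp43 and sp58 is the node subtending ((((sp10,sp34),(sp57,sp1)),(((sp15,sp2),sp38),(sp16,sp14,(sp43,sp60)))),(((sp36,sp7),(sp20,(sp42,sp68),sp58)),(sp46,sp12),sp9)).
That clade contains 20 terminal taxa: sp1, sp10, sp12, sp14, sp15, sp16, sp2, sp20, sp34, sp36, sp38, sp42, sp43, sp46, sp57, sp58, sp60, sp68, sp7, sp9.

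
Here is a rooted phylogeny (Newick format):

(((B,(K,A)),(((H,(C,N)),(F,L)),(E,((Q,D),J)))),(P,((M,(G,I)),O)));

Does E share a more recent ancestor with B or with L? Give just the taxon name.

The MRCA of E and L subtends (((H,(C,N)),(F,L)),(E,((Q,D),J))) (9 taxa).
The MRCA of E and B subtends ((B,(K,A)),(((H,(C,N)),(F,L)),(E,((Q,D),J)))) (12 taxa).
The first is nested inside the second, so E shares a more recent common ancestor with L.

L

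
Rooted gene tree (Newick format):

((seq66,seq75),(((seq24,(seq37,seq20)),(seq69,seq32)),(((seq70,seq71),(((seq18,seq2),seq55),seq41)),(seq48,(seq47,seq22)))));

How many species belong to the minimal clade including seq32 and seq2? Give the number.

The MRCA of seq32 and seq2 is the node subtending (((seq24,(seq37,seq20)),(seq69,seq32)),(((seq70,seq71),(((seq18,seq2),seq55),seq41)),(seq48,(seq47,seq22)))).
That clade contains 14 terminal taxa: seq18, seq2, seq20, seq22, seq24, seq32, seq37, seq41, seq47, seq48, seq55, seq69, seq70, seq71.

14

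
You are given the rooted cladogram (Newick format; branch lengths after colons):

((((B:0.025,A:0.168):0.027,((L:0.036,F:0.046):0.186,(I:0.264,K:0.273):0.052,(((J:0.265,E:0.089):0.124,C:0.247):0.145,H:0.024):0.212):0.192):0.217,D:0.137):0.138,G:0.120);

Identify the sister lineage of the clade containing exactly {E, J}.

The clade containing exactly {E, J} attaches to the tree at the node subtending ((J,E),C).
The other lineage descending from that same node — the sister group — is the single tip C.

C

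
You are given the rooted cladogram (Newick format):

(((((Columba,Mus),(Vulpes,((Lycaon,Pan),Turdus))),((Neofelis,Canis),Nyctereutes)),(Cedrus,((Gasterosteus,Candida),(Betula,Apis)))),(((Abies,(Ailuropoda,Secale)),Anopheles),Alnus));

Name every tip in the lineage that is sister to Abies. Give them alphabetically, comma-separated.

Ailuropoda, Secale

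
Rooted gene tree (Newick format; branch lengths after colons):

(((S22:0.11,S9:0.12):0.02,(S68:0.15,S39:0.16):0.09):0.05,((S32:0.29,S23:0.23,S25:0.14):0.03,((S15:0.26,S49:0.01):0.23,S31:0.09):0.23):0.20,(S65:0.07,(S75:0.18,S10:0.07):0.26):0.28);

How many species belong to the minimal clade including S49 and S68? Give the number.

The MRCA of S49 and S68 is the root, so the clade is the entire tree.
That clade contains 13 terminal taxa: S10, S15, S22, S23, S25, S31, S32, S39, S49, S65, S68, S75, S9.

13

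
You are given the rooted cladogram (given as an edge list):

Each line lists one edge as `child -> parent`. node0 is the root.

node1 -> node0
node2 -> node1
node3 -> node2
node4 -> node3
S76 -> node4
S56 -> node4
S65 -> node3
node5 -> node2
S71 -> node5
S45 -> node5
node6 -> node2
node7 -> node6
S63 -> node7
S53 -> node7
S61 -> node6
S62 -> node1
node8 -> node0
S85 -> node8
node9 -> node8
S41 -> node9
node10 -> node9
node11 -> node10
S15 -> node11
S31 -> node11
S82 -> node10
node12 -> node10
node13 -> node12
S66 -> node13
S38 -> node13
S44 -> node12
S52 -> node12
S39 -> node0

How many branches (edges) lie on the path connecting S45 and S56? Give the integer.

5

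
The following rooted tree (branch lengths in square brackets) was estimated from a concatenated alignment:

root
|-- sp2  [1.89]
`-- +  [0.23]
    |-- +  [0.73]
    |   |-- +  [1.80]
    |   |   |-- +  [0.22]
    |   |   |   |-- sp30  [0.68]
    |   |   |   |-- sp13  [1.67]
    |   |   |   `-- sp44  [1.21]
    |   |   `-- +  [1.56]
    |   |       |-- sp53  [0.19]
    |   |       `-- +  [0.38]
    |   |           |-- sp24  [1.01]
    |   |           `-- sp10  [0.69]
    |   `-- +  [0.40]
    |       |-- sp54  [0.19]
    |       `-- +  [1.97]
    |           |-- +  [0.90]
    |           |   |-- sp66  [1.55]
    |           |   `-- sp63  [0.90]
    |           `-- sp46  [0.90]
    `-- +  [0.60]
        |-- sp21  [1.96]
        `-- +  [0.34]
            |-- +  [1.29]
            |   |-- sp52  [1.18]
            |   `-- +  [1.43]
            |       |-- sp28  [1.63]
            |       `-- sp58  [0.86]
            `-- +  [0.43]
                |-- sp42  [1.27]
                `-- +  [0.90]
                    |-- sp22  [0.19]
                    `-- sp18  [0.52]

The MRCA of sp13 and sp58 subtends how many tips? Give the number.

The MRCA of sp13 and sp58 is the node subtending ((((sp30,sp13,sp44),(sp53,(sp24,sp10))),(sp54,((sp66,sp63),sp46))),(sp21,((sp52,(sp28,sp58)),(sp42,(sp22,sp18))))).
That clade contains 17 terminal taxa: sp10, sp13, sp18, sp21, sp22, sp24, sp28, sp30, sp42, sp44, sp46, sp52, sp53, sp54, sp58, sp63, sp66.

17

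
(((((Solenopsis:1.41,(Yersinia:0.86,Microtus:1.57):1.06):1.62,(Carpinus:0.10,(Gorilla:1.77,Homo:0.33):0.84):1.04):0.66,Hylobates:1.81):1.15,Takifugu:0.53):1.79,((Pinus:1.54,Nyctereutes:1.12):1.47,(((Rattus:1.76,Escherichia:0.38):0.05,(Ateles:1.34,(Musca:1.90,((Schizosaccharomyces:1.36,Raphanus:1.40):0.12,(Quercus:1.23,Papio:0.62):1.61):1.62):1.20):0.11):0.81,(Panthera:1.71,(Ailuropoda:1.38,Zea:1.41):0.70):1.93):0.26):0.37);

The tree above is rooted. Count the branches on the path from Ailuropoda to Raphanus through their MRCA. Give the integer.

The MRCA of Ailuropoda and Raphanus is the node subtending (((Rattus,Escherichia),(Ateles,(Musca,((Schizosaccharomyces,Raphanus),(Quercus,Papio))))),(Panthera,(Ailuropoda,Zea))).
From Ailuropoda up to that node: 3 branches. From Raphanus up to the same node: 6 branches. Total: 3 + 6 = 9.

9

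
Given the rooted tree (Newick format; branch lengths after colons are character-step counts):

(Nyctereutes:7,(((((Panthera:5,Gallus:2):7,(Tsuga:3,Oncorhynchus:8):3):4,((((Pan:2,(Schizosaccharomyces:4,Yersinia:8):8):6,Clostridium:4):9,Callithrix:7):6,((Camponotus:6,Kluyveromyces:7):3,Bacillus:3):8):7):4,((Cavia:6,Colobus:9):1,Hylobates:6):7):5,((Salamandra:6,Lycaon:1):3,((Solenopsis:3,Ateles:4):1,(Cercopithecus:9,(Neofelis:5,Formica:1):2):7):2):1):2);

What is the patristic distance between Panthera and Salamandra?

35

The path runs Panthera → … → MRCA → … → Salamandra; the MRCA is the node subtending (((((Panthera,Gallus),(Tsuga,Oncorhynchus)),((((Pan,(Schizosaccharomyces,Yersinia)),Clostridium),Callithrix),((Camponotus,Kluyveromyces),Bacillus))),((Cavia,Colobus),Hylobates)),((Salamandra,Lycaon),((Solenopsis,Ateles),(Cercopithecus,(Neofelis,Formica))))).
Branch lengths along that path: 5 + 7 + 4 + 4 + 5 + 1 + 3 + 6 = 35.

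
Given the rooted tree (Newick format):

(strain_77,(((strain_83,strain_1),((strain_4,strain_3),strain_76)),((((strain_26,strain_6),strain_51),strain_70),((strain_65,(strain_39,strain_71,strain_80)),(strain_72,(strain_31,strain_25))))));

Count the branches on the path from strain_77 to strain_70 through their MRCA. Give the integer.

5

The MRCA of strain_77 and strain_70 is the root of the tree.
From strain_77 up to that node: 1 branch. From strain_70 up to the same node: 4 branches. Total: 1 + 4 = 5.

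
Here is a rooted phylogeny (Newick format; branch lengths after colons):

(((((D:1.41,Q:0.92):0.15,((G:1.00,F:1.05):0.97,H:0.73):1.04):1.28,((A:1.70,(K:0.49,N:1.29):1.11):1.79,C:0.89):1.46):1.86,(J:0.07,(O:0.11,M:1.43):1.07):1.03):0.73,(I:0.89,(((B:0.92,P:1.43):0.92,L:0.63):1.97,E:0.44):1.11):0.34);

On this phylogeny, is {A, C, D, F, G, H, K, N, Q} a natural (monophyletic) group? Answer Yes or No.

Yes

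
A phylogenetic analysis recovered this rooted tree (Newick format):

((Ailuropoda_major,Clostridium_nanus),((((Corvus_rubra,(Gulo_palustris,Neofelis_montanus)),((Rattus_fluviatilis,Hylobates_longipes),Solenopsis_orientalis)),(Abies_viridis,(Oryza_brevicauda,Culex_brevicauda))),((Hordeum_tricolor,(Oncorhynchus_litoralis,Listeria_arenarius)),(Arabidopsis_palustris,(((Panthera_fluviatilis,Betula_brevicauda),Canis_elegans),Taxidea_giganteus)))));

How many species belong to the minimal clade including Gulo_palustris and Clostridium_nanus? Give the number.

The MRCA of Gulo_palustris and Clostridium_nanus is the root, so the clade is the entire tree.
That clade contains 19 terminal taxa: Abies_viridis, Ailuropoda_major, Arabidopsis_palustris, Betula_brevicauda, Canis_elegans, Clostridium_nanus, Corvus_rubra, Culex_brevicauda, Gulo_palustris, Hordeum_tricolor, Hylobates_longipes, Listeria_arenarius, Neofelis_montanus, Oncorhynchus_litoralis, Oryza_brevicauda, Panthera_fluviatilis, Rattus_fluviatilis, Solenopsis_orientalis, Taxidea_giganteus.

19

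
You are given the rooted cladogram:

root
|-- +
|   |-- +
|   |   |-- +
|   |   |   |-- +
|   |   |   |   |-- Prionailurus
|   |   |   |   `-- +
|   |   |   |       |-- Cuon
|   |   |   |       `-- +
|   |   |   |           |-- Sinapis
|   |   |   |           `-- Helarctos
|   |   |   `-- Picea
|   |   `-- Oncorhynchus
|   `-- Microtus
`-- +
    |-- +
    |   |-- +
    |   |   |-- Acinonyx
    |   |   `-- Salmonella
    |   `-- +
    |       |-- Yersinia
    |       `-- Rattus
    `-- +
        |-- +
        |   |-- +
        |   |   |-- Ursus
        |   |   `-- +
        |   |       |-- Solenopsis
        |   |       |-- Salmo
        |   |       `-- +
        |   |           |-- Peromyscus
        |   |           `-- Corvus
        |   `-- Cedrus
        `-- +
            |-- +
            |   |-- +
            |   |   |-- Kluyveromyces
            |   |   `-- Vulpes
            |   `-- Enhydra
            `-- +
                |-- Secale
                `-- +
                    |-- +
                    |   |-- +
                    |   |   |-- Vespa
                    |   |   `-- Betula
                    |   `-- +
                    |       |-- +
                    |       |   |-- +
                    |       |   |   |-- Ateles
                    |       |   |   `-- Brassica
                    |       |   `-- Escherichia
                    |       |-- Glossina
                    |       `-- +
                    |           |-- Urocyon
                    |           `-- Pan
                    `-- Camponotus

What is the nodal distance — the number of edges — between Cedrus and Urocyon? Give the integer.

9

The MRCA of Cedrus and Urocyon is the node subtending (((Ursus,(Solenopsis,Salmo,(Peromyscus,Corvus))),Cedrus),(((Kluyveromyces,Vulpes),Enhydra),(Secale,(((Vespa,Betula),(((Ateles,Brassica),Escherichia),Glossina,(Urocyon,Pan))),Camponotus)))).
From Cedrus up to that node: 2 branches. From Urocyon up to the same node: 7 branches. Total: 2 + 7 = 9.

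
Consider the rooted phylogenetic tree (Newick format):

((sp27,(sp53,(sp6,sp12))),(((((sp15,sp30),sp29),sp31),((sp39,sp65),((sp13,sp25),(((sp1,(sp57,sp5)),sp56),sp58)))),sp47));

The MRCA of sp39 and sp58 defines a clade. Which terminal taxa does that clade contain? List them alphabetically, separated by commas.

Tracing sp39: it sits inside (sp39,sp65).
Tracing sp58: it sits inside (((sp1,(sp57,sp5)),sp56),sp58).
The smallest clade enclosing both is ((sp39,sp65),((sp13,sp25),(((sp1,(sp57,sp5)),sp56),sp58))); the answer is its 9 terminal taxa in alphabetical order.

sp1, sp13, sp25, sp39, sp5, sp56, sp57, sp58, sp65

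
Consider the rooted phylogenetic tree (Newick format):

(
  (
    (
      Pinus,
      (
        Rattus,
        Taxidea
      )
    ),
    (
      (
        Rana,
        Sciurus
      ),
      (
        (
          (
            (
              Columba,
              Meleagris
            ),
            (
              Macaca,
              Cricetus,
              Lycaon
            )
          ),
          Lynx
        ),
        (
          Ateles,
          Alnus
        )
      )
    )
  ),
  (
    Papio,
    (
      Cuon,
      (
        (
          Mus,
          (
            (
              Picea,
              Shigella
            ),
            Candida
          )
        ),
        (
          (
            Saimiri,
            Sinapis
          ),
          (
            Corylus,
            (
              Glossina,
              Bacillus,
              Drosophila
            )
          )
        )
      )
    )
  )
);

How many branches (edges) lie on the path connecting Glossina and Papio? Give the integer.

7

The MRCA of Glossina and Papio is the node subtending (Papio,(Cuon,((Mus,((Picea,Shigella),Candida)),((Saimiri,Sinapis),(Corylus,(Glossina,Bacillus,Drosophila)))))).
From Glossina up to that node: 6 branches. From Papio up to the same node: 1 branch. Total: 6 + 1 = 7.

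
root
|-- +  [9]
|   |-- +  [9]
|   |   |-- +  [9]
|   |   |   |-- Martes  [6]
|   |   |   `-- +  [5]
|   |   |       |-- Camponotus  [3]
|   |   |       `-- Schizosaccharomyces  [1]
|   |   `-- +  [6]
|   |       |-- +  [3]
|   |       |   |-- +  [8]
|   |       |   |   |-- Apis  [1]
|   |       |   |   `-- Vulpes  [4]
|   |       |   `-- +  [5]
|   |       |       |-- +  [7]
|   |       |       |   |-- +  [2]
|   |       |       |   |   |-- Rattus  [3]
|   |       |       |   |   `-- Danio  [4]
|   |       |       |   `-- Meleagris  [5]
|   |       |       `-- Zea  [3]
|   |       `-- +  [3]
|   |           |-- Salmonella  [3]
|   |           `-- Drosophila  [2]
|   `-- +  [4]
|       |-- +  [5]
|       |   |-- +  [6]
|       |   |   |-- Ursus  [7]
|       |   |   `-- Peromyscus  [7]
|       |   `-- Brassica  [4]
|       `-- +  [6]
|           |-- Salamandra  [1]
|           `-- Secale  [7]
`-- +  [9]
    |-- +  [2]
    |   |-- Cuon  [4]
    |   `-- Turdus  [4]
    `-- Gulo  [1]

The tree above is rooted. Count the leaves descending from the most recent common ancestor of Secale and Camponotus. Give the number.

16

The MRCA of Secale and Camponotus is the node subtending (((Martes,(Camponotus,Schizosaccharomyces)),(((Apis,Vulpes),(((Rattus,Danio),Meleagris),Zea)),(Salmonella,Drosophila))),(((Ursus,Peromyscus),Brassica),(Salamandra,Secale))).
That clade contains 16 terminal taxa: Apis, Brassica, Camponotus, Danio, Drosophila, Martes, Meleagris, Peromyscus, Rattus, Salamandra, Salmonella, Schizosaccharomyces, Secale, Ursus, Vulpes, Zea.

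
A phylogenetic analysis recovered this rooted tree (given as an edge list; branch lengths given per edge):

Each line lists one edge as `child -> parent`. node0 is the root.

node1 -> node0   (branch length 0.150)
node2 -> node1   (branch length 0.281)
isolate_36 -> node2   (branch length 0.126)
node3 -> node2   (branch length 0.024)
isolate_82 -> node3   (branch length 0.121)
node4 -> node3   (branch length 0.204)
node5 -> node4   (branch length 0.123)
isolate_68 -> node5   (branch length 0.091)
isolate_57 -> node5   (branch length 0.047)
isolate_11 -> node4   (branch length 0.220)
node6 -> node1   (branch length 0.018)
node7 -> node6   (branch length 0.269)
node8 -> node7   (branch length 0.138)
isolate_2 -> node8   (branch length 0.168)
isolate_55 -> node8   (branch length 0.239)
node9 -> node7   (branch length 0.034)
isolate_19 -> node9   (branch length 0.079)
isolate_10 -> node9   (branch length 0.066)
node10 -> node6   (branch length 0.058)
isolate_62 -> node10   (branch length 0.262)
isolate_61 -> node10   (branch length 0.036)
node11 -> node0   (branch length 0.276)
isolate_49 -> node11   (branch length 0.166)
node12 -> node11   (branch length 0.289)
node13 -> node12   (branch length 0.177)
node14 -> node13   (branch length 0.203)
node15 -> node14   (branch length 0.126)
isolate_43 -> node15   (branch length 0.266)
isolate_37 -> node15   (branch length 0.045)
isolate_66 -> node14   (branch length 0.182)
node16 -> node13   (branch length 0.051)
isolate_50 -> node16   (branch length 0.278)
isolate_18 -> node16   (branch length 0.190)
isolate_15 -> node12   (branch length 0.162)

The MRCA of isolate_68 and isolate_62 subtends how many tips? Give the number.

11

The MRCA of isolate_68 and isolate_62 is the node subtending ((isolate_36,(isolate_82,((isolate_68,isolate_57),isolate_11))),(((isolate_2,isolate_55),(isolate_19,isolate_10)),(isolate_62,isolate_61))).
That clade contains 11 terminal taxa: isolate_10, isolate_11, isolate_19, isolate_2, isolate_36, isolate_55, isolate_57, isolate_61, isolate_62, isolate_68, isolate_82.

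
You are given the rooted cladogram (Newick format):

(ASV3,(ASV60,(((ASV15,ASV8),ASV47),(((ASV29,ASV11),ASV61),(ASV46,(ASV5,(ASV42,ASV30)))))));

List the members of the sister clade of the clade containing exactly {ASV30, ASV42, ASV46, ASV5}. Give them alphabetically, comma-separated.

ASV11, ASV29, ASV61

The clade containing exactly {ASV30, ASV42, ASV46, ASV5} attaches to the tree at the node subtending (((ASV29,ASV11),ASV61),(ASV46,(ASV5,(ASV42,ASV30)))).
The other lineage descending from that same node — the sister group — is ((ASV29,ASV11),ASV61); its 3 tips in alphabetical order are the answer.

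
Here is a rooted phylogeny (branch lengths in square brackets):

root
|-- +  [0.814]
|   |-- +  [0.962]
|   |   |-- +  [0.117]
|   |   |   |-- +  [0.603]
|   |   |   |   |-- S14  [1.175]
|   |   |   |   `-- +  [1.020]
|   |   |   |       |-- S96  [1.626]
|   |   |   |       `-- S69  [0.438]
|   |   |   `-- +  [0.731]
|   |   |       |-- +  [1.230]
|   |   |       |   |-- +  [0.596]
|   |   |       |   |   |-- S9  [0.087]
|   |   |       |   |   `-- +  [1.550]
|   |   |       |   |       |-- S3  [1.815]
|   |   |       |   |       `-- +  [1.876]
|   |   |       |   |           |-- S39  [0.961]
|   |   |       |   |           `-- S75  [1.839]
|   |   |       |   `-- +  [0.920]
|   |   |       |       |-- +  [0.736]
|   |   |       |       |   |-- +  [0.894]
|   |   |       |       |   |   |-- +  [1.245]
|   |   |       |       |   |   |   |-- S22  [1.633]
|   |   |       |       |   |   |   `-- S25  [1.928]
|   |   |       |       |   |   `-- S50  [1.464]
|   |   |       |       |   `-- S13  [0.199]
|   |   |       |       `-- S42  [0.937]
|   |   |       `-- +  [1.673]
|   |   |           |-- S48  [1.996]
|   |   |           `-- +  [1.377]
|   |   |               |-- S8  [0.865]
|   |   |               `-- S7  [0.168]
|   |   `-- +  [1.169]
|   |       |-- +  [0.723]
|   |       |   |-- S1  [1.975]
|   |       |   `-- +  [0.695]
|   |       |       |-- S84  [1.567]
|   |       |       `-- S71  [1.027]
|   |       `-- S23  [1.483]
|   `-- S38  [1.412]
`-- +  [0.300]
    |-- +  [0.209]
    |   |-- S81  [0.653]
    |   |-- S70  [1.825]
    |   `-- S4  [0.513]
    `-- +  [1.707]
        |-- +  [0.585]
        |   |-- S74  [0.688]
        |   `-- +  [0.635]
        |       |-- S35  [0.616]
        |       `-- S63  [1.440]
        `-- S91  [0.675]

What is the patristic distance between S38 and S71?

5.988

The path runs S38 → … → MRCA → … → S71; the MRCA is the node subtending ((((S14,(S96,S69)),(((S9,(S3,(S39,S75))),((((S22,S25),S50),S13),S42)),(S48,(S8,S7)))),((S1,(S84,S71)),S23)),S38).
Branch lengths along that path: 1.412 + 0.962 + 1.169 + 0.723 + 0.695 + 1.027 = 5.988.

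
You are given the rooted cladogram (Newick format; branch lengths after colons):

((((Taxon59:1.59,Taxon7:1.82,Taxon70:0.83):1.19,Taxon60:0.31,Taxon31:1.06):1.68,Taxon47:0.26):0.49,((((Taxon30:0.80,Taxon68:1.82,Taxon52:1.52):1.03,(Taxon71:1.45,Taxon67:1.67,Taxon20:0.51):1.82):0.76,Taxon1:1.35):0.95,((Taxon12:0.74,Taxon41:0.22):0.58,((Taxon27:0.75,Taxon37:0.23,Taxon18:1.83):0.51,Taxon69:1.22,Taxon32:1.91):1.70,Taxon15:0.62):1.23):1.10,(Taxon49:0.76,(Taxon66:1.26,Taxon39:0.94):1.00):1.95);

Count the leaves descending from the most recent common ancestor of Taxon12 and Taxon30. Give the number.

The MRCA of Taxon12 and Taxon30 is the node subtending ((((Taxon30,Taxon68,Taxon52),(Taxon71,Taxon67,Taxon20)),Taxon1),((Taxon12,Taxon41),((Taxon27,Taxon37,Taxon18),Taxon69,Taxon32),Taxon15)).
That clade contains 15 terminal taxa: Taxon1, Taxon12, Taxon15, Taxon18, Taxon20, Taxon27, Taxon30, Taxon32, Taxon37, Taxon41, Taxon52, Taxon67, Taxon68, Taxon69, Taxon71.

15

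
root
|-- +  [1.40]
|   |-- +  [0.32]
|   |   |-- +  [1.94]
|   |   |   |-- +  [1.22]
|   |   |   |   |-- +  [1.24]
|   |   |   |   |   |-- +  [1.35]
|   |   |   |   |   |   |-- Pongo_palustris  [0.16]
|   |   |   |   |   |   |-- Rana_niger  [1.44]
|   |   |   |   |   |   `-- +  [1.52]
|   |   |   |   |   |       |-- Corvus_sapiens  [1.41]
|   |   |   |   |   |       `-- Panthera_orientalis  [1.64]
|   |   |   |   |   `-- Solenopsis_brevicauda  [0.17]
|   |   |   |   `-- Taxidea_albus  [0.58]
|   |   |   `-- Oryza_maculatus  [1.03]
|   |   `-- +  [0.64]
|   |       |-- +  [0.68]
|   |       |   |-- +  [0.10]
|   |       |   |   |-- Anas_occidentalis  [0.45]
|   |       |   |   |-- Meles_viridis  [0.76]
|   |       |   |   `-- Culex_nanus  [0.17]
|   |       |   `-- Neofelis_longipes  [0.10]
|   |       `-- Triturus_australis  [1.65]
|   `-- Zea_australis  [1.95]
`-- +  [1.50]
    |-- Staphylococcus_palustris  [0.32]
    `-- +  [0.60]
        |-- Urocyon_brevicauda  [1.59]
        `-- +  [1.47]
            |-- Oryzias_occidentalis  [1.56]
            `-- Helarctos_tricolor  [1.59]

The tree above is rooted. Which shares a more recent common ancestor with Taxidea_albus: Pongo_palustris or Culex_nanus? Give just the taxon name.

The MRCA of Taxidea_albus and Pongo_palustris subtends (((Pongo_palustris,Rana_niger,(Corvus_sapiens,Panthera_orientalis)),Solenopsis_brevicauda),Taxidea_albus) (6 taxa).
The MRCA of Taxidea_albus and Culex_nanus subtends (((((Pongo_palustris,Rana_niger,(Corvus_sapiens,Panthera_orientalis)),Solenopsis_brevicauda),Taxidea_albus),Oryza_maculatus),(((Anas_occidentalis,Meles_viridis,Culex_nanus),Neofelis_longipes),Triturus_australis)) (12 taxa).
The first is nested inside the second, so Taxidea_albus shares a more recent common ancestor with Pongo_palustris.

Pongo_palustris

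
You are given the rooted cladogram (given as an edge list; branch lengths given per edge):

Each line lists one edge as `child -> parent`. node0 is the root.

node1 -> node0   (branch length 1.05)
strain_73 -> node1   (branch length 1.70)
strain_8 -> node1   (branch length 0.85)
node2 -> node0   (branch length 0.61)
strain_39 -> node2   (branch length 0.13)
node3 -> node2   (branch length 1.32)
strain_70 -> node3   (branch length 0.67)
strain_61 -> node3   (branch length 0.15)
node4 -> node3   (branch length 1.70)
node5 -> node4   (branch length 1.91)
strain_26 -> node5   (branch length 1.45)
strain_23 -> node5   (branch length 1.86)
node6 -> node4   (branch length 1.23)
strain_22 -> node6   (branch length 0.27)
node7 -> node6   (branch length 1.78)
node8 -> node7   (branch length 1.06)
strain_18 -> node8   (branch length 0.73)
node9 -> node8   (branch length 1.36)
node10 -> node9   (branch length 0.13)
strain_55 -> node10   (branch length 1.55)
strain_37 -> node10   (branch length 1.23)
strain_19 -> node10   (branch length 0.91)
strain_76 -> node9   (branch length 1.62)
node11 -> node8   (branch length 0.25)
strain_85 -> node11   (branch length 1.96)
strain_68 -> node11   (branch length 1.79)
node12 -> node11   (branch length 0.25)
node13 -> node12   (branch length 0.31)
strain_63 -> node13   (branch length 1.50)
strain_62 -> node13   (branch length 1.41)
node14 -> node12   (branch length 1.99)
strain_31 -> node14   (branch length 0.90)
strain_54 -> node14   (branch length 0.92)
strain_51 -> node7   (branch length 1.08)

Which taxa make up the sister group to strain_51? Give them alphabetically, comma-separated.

strain_51 attaches to the tree at the node subtending ((strain_18,((strain_55,strain_37,strain_19),strain_76),(strain_85,strain_68,((strain_63,strain_62),(strain_31,strain_54)))),strain_51).
The other lineage descending from that same node — the sister group — is (strain_18,((strain_55,strain_37,strain_19),strain_76),(strain_85,strain_68,((strain_63,strain_62),(strain_31,strain_54)))); its 11 tips in alphabetical order are the answer.

strain_18, strain_19, strain_31, strain_37, strain_54, strain_55, strain_62, strain_63, strain_68, strain_76, strain_85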